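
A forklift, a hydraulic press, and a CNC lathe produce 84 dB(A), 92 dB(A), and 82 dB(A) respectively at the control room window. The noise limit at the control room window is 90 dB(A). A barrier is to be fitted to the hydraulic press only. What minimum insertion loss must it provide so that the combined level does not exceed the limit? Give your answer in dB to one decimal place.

Everything except the hydraulic press sums to 10^(84/10) + 10^(82/10) = 4.097e+08 in linear terms, 86.12 dB(A).
To meet 90 dB(A) overall, the treated hydraulic press may contribute at most 10^(90/10) − 4.097e+08 = 5.903e+08, i.e. 87.71 dB(A).
Required insertion loss = 92 − 87.71 = 4.29 dB.

4.3 dB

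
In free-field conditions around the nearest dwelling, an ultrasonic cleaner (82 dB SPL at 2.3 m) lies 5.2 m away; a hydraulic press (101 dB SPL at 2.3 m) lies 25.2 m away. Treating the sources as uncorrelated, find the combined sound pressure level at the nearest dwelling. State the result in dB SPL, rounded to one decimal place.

81.3 dB SPL

Apply inverse-square spreading to bring every level to the receiver, then sum 10^(L/10).
ultrasonic cleaner: 82 − 20·log₁₀(5.2/2.3) = 82 − 7.09 = 74.91 dB SPL.
hydraulic press: 101 − 20·log₁₀(25.2/2.3) = 101 − 20.79 = 80.21 dB SPL.
Σ 10^(L/10) = 1.359e+08 → L_total = 10·log₁₀(1.359e+08) = 81.33 dB SPL.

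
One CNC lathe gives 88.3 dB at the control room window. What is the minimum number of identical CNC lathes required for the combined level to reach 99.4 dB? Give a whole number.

Need L₁ + 10·log₁₀ N ≥ 99.4, i.e. log₁₀ N ≥ 1.11.
N ≥ 10^(11.1/10) = 12.882, so N = 13.

13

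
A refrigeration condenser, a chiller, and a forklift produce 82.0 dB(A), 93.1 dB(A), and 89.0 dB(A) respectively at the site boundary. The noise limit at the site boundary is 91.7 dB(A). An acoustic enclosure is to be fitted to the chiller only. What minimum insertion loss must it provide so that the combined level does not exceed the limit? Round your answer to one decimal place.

5.9 dB

Fixed contribution from the other sources: Σ 10^(L/10) = 10^(82.0/10) + 10^(89.0/10) = 9.528e+08 (89.79 dB(A)).
The limit corresponds to 10^(91.7/10) = 1.479e+09; subtracting the fixed part leaves 5.263e+08 for the chiller, i.e. 87.21 dB(A).
So the chiller must be reduced from 93.1 to 87.21 dB(A): IL = 5.89 dB.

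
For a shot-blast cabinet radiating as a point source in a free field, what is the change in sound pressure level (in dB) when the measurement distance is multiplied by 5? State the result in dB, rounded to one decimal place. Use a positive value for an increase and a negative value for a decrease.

-14.0 dB

Point-source spreading: ΔL = −20·log₁₀(r₂/r₁).
ΔL = −20·log₁₀(5) = -13.98 dB.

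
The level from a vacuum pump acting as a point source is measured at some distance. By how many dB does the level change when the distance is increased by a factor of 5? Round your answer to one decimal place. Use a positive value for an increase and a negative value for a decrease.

-14.0 dB

With spherical spreading the level changes by −20·log₁₀(r₂/r₁).
ΔL = −20·log₁₀(5) = -13.98 dB.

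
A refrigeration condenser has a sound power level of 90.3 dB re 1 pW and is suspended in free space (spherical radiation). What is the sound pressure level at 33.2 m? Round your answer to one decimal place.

48.9 dB

Free-field spherical radiation: L_p = L_w − 10·log₁₀(4π·r²), r = 33.2 m.
4π·r² = 1.385e+04 m², 10·log₁₀ of that is 41.415 dB.
L_p = 90.3 − 41.415 = 48.89 dB.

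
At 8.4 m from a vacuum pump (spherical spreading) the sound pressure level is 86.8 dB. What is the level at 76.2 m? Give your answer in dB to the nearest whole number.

68 dB

Point-source attenuation: ΔL = 20·log₁₀(r₂/r₁) = 20·log₁₀(76.2/8.4) = 19.154 dB.
L₂ = 86.8 − 20·log₁₀(76.2/8.4) = 86.8 − 19.154 = 67.65 dB.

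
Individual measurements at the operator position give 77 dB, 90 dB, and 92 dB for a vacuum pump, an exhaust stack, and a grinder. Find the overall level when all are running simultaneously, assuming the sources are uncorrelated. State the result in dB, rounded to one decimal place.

94.2 dB

For uncorrelated sources the intensities add, so convert each level to linear form, sum, and take 10·log₁₀ of the total.
Σ 10^(L/10) = 10^(77/10) + 10^(90/10) + 10^(92/10) = 2.635e+09.
L_total = 10·log₁₀(2.635e+09) = 94.21 dB.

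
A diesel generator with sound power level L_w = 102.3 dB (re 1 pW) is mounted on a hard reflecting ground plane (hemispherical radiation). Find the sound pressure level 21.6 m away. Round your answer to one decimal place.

Free-field hemispherical radiation: L_p = L_w − 10·log₁₀(2π·r²), r = 21.6 m.
2π·r² = 2931 m², 10·log₁₀ of that is 34.671 dB.
L_p = 102.3 − 34.671 = 67.63 dB.

67.6 dB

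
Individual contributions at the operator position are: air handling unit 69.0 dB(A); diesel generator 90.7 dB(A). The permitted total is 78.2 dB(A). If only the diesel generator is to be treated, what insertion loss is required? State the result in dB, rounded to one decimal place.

The untreated sources together contribute 10^(69.0/10) = 7.943e+06, i.e. 69.00 dB(A).
The limit corresponds to 10^(78.2/10) = 6.607e+07; subtracting the fixed part leaves 5.813e+07 for the diesel generator, i.e. 77.64 dB(A).
Required insertion loss = 90.7 − 77.64 = 13.06 dB.

13.1 dB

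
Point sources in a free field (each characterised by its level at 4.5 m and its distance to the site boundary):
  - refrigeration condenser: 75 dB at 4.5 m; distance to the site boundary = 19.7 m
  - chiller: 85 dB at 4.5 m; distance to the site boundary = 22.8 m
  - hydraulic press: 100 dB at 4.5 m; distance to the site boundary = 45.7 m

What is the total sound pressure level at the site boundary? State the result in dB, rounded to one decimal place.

80.5 dB

Apply inverse-square spreading to bring every level to the receiver, then sum 10^(L/10).
refrigeration condenser: 75 − 20·log₁₀(19.7/4.5) = 75 − 12.83 = 62.17 dB.
chiller: 85 − 20·log₁₀(22.8/4.5) = 85 − 14.09 = 70.91 dB.
hydraulic press: 100 − 20·log₁₀(45.7/4.5) = 100 − 20.13 = 79.87 dB.
Σ 10^(L/10) = 1.109e+08 → L_total = 10·log₁₀(1.109e+08) = 80.45 dB.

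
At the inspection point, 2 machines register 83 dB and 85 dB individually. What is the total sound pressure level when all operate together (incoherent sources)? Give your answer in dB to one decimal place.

Incoherent sources combine by intensity addition: L_total = 10·log₁₀(Σ 10^(L_i/10)).
Σ 10^(L/10) = 10^(83/10) + 10^(85/10) = 5.158e+08.
L_total = 10·log₁₀(5.158e+08) = 87.12 dB.

87.1 dB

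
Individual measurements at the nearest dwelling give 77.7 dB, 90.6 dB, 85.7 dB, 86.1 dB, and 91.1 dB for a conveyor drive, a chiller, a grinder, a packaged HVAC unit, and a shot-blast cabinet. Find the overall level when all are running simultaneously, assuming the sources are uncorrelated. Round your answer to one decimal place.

95.2 dB

For uncorrelated sources the intensities add, so convert each level to linear form, sum, and take 10·log₁₀ of the total.
Σ 10^(L/10) = 10^(77.7/10) + 10^(90.6/10) + 10^(85.7/10) + 10^(86.1/10) + 10^(91.1/10) = 3.274e+09.
L_total = 10·log₁₀(3.274e+09) = 95.15 dB.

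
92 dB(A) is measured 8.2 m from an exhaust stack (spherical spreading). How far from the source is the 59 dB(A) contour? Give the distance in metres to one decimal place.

Point-source spreading drops the level by 20·log₁₀(r₂/r₁); inverting, r₂/r₁ = 10^(ΔL/20).
r₂ = 8.2·10^((92−59)/20) = 8.2·10^(33.0/20) = 366.28 m.

366.3 m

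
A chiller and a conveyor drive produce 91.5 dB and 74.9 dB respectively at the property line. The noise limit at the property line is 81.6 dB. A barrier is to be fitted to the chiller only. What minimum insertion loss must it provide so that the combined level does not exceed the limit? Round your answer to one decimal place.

Fixed contribution from the other source: Σ 10^(L/10) = 10^(74.9/10) = 3.090e+07 (74.90 dB).
To meet 81.6 dB overall, the treated chiller may contribute at most 10^(81.6/10) − 3.090e+07 = 1.136e+08, i.e. 80.56 dB.
So the chiller must be reduced from 91.5 to 80.56 dB: IL = 10.94 dB.

10.9 dB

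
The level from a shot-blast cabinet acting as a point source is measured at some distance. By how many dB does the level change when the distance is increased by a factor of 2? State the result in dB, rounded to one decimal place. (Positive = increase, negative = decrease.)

-6.0 dB

Point-source spreading: ΔL = −20·log₁₀(r₂/r₁).
ΔL = −20·log₁₀(2) = -6.02 dB.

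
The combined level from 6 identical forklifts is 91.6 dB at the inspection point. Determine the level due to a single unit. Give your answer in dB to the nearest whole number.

For N identical incoherent sources L_total = L₁ + 10·log₁₀ N, so L₁ = 91.6 − 10·log₁₀(6) = 91.6 − 7.782.

84 dB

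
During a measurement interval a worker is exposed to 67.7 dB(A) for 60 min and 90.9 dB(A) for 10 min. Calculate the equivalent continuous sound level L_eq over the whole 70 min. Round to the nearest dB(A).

83 dB(A)

Weight each interval's intensity by its duration and average over T = 70 min:
Σ tᵢ·10^(Lᵢ/10) = 60·10^(67.7/10) + 10·10^(90.9/10) = 1.266e+10.
L_eq = 10·log₁₀(1.266e+10/70) = 82.57 dB(A).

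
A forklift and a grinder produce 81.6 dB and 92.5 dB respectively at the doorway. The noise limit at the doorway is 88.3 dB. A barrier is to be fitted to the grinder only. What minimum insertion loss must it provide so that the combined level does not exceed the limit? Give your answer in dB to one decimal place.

5.2 dB

The untreated sources together contribute 10^(81.6/10) = 1.445e+08, i.e. 81.60 dB.
The limit corresponds to 10^(88.3/10) = 6.761e+08; subtracting the fixed part leaves 5.315e+08 for the grinder, i.e. 87.26 dB.
Required insertion loss = 92.5 − 87.26 = 5.24 dB.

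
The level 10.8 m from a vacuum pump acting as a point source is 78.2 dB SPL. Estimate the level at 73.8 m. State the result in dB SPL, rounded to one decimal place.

61.5 dB SPL

Spherical spreading from a point source gives a 20·log₁₀(r₂/r₁) drop.
L₂ = 78.2 − 20·log₁₀(73.8/10.8) = 78.2 − 16.693 = 61.51 dB SPL.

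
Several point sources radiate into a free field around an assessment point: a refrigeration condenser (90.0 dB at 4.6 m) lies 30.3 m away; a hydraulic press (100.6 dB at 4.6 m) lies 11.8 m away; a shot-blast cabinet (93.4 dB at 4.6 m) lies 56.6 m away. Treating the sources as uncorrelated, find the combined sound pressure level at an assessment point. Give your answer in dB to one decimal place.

92.5 dB

First find each source's level at the receiver (point-source: −20·log₁₀(r/r_ref)), then combine on an intensity basis.
refrigeration condenser: 90.0 − 20·log₁₀(30.3/4.6) = 90.0 − 16.37 = 73.63 dB.
hydraulic press: 100.6 − 20·log₁₀(11.8/4.6) = 100.6 − 8.18 = 92.42 dB.
shot-blast cabinet: 93.4 − 20·log₁₀(56.6/4.6) = 93.4 − 21.80 = 71.60 dB.
Σ 10^(L/10) = 1.782e+09 → L_total = 10·log₁₀(1.782e+09) = 92.51 dB.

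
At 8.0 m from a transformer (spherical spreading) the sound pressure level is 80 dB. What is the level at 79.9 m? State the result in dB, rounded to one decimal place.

For a point source, L₂ = L₁ − 20·log₁₀(r₂/r₁).
L₂ = 80 − 20·log₁₀(79.9/8.0) = 80 − 19.989 = 60.01 dB.

60.0 dB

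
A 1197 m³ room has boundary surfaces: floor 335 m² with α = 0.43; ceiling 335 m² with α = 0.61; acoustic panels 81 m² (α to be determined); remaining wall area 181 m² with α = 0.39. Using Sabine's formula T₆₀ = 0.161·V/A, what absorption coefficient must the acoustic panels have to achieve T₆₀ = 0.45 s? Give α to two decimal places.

0.11

A = 0.161·V/T₆₀ = 0.161·1197/0.45 = 428.26 m² sabins.
Absorption from the other surfaces = 335·0.43 + 335·0.61 + 181·0.39 = 418.99 m², so the acoustic panels must supply 9.27 m² over 81 m².
α = 9.27/81 = 0.114.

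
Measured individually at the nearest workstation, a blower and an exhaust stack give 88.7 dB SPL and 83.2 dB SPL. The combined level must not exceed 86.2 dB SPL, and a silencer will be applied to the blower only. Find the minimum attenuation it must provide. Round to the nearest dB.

Fixed contribution from the other source: Σ 10^(L/10) = 10^(83.2/10) = 2.089e+08 (83.20 dB SPL).
The limit corresponds to 10^(86.2/10) = 4.169e+08; subtracting the fixed part leaves 2.079e+08 for the blower, i.e. 83.18 dB SPL.
Required insertion loss = 88.7 − 83.18 = 5.52 dB.

6 dB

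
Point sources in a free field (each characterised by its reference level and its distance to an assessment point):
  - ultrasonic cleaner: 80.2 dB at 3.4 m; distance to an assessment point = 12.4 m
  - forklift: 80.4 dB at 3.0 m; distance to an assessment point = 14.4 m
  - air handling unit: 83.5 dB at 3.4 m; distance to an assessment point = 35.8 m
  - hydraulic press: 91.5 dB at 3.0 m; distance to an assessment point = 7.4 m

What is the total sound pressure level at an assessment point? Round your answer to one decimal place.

83.9 dB

Apply inverse-square spreading to bring every level to the receiver, then sum 10^(L/10).
ultrasonic cleaner: 80.2 − 20·log₁₀(12.4/3.4) = 80.2 − 11.24 = 68.96 dB.
forklift: 80.4 − 20·log₁₀(14.4/3.0) = 80.4 − 13.62 = 66.78 dB.
air handling unit: 83.5 − 20·log₁₀(35.8/3.4) = 83.5 − 20.45 = 63.05 dB.
hydraulic press: 91.5 − 20·log₁₀(7.4/3.0) = 91.5 − 7.84 = 83.66 dB.
Σ 10^(L/10) = 2.468e+08 → L_total = 10·log₁₀(2.468e+08) = 83.92 dB.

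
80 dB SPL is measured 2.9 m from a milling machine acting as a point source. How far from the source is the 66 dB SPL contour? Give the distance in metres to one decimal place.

The 14.0 dB drop corresponds to a distance ratio of 10^(14.0/20) for a point source.
r₂ = 2.9·10^((80−66)/20) = 2.9·10^(14.0/20) = 14.53 m.

14.5 m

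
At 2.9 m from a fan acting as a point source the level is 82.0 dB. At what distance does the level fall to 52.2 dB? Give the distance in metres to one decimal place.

Point-source spreading drops the level by 20·log₁₀(r₂/r₁); inverting, r₂/r₁ = 10^(ΔL/20).
r₂ = 2.9·10^((82.0−52.2)/20) = 2.9·10^(29.8/20) = 89.62 m.

89.6 m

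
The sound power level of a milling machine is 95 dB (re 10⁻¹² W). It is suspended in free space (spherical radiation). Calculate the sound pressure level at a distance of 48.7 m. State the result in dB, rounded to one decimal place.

50.3 dB

Free-field spherical radiation: L_p = L_w − 10·log₁₀(4π·r²), r = 48.7 m.
4π·r² = 2.98e+04 m², 10·log₁₀ of that is 44.743 dB.
L_p = 95 − 44.743 = 50.26 dB.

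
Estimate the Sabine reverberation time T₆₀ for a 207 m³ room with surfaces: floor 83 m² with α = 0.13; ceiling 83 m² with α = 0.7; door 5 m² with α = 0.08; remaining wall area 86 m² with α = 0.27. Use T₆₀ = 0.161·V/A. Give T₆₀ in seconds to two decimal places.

0.36 s

Summing Sᵢαᵢ: 83·0.13 + 83·0.7 + 5·0.08 + 86·0.27 = 92.51 m².
T₆₀ = 0.161 × 207 / 92.51 = 0.360 s.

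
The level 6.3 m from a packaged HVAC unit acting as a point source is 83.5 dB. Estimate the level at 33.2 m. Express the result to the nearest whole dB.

69 dB

Spherical spreading from a point source gives a 20·log₁₀(r₂/r₁) drop.
L₂ = 83.5 − 20·log₁₀(33.2/6.3) = 83.5 − 14.436 = 69.06 dB.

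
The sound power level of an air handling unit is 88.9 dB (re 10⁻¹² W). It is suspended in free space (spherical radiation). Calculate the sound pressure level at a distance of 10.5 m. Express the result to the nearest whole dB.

57 dB

Free-field spherical radiation: L_p = L_w − 10·log₁₀(4π·r²), r = 10.5 m.
4π·r² = 1385 m², 10·log₁₀ of that is 31.416 dB.
L_p = 88.9 − 31.416 = 57.48 dB.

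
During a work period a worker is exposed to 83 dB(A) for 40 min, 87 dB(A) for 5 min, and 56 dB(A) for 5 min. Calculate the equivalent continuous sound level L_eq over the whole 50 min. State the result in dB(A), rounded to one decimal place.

83.2 dB(A)

L_eq = 10·log₁₀[(1/T)·Σ tᵢ·10^(Lᵢ/10)] with T = 50 min.
Σ tᵢ·10^(Lᵢ/10) = 40·10^(83/10) + 5·10^(87/10) + 5·10^(56/10) = 1.049e+10.
L_eq = 10·log₁₀(1.049e+10/50) = 83.22 dB(A).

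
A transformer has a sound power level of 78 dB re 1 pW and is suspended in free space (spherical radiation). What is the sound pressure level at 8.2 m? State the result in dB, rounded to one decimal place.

48.7 dB

The power spreads over a sphere of area 4π·r², so L_p = L_w − 10·log₁₀(4π·r²).
4π·r² = 845 m², 10·log₁₀ of that is 29.268 dB.
L_p = 78 − 29.268 = 48.73 dB.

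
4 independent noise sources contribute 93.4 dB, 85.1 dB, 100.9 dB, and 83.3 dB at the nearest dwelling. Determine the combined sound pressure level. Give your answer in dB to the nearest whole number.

For uncorrelated sources the intensities add, so convert each level to linear form, sum, and take 10·log₁₀ of the total.
Σ 10^(L/10) = 10^(93.4/10) + 10^(85.1/10) + 10^(100.9/10) + 10^(83.3/10) = 1.503e+10.
L_total = 10·log₁₀(1.503e+10) = 101.77 dB.

102 dB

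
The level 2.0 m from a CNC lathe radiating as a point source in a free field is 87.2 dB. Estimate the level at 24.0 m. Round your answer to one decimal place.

Spherical spreading from a point source gives a 20·log₁₀(r₂/r₁) drop.
L₂ = 87.2 − 20·log₁₀(24.0/2.0) = 87.2 − 21.584 = 65.62 dB.

65.6 dB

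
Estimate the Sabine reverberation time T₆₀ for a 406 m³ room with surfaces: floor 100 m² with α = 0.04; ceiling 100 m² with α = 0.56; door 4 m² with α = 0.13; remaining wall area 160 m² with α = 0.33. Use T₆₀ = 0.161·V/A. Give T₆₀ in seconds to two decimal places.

Summing Sᵢαᵢ: 100·0.04 + 100·0.56 + 4·0.13 + 160·0.33 = 113.32 m².
T₆₀ = 0.161·V/A = 0.161·406/113.32 = 0.577 s.

0.58 s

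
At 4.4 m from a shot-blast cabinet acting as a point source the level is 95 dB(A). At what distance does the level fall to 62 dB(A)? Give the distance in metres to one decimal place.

The 33.0 dB drop corresponds to a distance ratio of 10^(33.0/20) for a point source.
r₂ = 4.4·10^((95−62)/20) = 4.4·10^(33.0/20) = 196.54 m.

196.5 m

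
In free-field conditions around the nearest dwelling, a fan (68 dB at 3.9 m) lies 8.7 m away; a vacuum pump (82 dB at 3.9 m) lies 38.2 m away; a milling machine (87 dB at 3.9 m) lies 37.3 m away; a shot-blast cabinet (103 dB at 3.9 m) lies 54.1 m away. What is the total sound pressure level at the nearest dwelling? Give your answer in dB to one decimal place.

80.5 dB

First find each source's level at the receiver (point-source: −20·log₁₀(r/r_ref)), then combine on an intensity basis.
fan: 68 − 20·log₁₀(8.7/3.9) = 68 − 6.97 = 61.03 dB.
vacuum pump: 82 − 20·log₁₀(38.2/3.9) = 82 − 19.82 = 62.18 dB.
milling machine: 87 − 20·log₁₀(37.3/3.9) = 87 − 19.61 = 67.39 dB.
shot-blast cabinet: 103 − 20·log₁₀(54.1/3.9) = 103 − 22.84 = 80.16 dB.
Σ 10^(L/10) = 1.121e+08 → L_total = 10·log₁₀(1.121e+08) = 80.50 dB.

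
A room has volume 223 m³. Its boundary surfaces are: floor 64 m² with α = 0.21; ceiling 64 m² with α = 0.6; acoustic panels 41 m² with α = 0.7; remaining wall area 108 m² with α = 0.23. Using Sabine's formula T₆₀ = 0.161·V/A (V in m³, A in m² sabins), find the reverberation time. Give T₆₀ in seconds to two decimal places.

A = Σ Sᵢαᵢ = 64·0.21 + 64·0.6 + 41·0.7 + 108·0.23 = 105.38 m².
T₆₀ = 0.161·V/A = 0.161·223/105.38 = 0.341 s.

0.34 s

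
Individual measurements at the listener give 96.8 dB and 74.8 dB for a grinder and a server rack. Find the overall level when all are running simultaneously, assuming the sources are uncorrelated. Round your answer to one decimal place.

Incoherent sources combine by intensity addition: L_total = 10·log₁₀(Σ 10^(L_i/10)).
Σ 10^(L/10) = 10^(96.8/10) + 10^(74.8/10) = 4.817e+09.
L_total = 10·log₁₀(4.817e+09) = 96.83 dB.

96.8 dB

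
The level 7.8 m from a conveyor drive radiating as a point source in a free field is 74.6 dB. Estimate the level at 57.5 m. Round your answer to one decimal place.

Point-source attenuation: ΔL = 20·log₁₀(r₂/r₁) = 20·log₁₀(57.5/7.8) = 17.351 dB.
L₂ = 74.6 − 20·log₁₀(57.5/7.8) = 74.6 − 17.351 = 57.25 dB.

57.2 dB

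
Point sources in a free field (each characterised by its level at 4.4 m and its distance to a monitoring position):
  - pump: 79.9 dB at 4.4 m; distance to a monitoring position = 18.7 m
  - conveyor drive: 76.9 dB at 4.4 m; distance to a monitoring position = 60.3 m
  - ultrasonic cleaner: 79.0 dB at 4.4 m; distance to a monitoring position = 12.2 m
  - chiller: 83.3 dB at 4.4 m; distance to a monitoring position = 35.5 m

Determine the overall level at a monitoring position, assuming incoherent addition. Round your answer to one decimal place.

First find each source's level at the receiver (point-source: −20·log₁₀(r/r_ref)), then combine on an intensity basis.
pump: 79.9 − 20·log₁₀(18.7/4.4) = 79.9 − 12.57 = 67.33 dB.
conveyor drive: 76.9 − 20·log₁₀(60.3/4.4) = 76.9 − 22.74 = 54.16 dB.
ultrasonic cleaner: 79.0 − 20·log₁₀(12.2/4.4) = 79.0 − 8.86 = 70.14 dB.
chiller: 83.3 − 20·log₁₀(35.5/4.4) = 83.3 − 18.14 = 65.16 dB.
Σ 10^(L/10) = 1.929e+07 → L_total = 10·log₁₀(1.929e+07) = 72.85 dB.

72.9 dB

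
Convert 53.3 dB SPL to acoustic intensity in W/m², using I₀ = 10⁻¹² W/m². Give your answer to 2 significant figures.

2.1e-07 W/m²

I/I₀ = 10^(53.3/10) = 2.138e+05, so I = 2.138e+05 × 10⁻¹² W/m².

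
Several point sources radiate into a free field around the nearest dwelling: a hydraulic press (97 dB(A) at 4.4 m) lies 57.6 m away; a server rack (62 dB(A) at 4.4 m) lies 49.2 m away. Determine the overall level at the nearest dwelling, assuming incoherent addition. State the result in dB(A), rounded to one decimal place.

Propagate each source to the receiver with L = L_ref − 20·log₁₀(r/r_ref), then add intensities.
hydraulic press: 97 − 20·log₁₀(57.6/4.4) = 97 − 22.34 = 74.66 dB(A).
server rack: 62 − 20·log₁₀(49.2/4.4) = 62 − 20.97 = 41.03 dB(A).
Σ 10^(L/10) = 2.926e+07 → L_total = 10·log₁₀(2.926e+07) = 74.66 dB(A).

74.7 dB(A)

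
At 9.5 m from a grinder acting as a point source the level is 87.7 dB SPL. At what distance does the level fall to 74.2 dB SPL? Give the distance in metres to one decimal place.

The 13.5 dB drop corresponds to a distance ratio of 10^(13.5/20) for a point source.
r₂ = 9.5·10^((87.7−74.2)/20) = 9.5·10^(13.5/20) = 44.95 m.

44.9 m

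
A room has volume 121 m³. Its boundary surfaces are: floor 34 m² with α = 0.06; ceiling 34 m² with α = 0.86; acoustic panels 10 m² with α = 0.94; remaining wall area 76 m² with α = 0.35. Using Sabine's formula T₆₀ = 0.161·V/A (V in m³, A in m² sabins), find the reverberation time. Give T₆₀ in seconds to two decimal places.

Total absorption A = 34·0.06 + 34·0.86 + 10·0.94 + 76·0.35 = 67.28 m² sabins.
T₆₀ = 0.161·V/A = 0.161·121/67.28 = 0.290 s.

0.29 s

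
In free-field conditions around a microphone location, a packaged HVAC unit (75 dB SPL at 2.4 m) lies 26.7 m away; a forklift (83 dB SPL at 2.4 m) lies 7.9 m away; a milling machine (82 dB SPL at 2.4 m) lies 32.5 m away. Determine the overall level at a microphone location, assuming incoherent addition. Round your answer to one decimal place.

First find each source's level at the receiver (point-source: −20·log₁₀(r/r_ref)), then combine on an intensity basis.
packaged HVAC unit: 75 − 20·log₁₀(26.7/2.4) = 75 − 20.93 = 54.07 dB SPL.
forklift: 83 − 20·log₁₀(7.9/2.4) = 83 − 10.35 = 72.65 dB SPL.
milling machine: 82 − 20·log₁₀(32.5/2.4) = 82 − 22.63 = 59.37 dB SPL.
Σ 10^(L/10) = 1.953e+07 → L_total = 10·log₁₀(1.953e+07) = 72.91 dB SPL.

72.9 dB SPL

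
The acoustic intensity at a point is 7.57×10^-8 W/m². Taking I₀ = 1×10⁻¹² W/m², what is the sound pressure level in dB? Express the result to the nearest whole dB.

49 dB

L = 10·log₁₀(I/I₀) = 10·log₁₀(7.57×10^-8/10⁻¹²) = 10·log₁₀(7.57×10^4).
L = 10·(0.8791 + 4) = 48.79 dB.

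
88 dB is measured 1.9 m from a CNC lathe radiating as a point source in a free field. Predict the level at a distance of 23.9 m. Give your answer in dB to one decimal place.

Point-source attenuation: ΔL = 20·log₁₀(r₂/r₁) = 20·log₁₀(23.9/1.9) = 21.993 dB.
L₂ = 88 − 20·log₁₀(23.9/1.9) = 88 − 21.993 = 66.01 dB.

66.0 dB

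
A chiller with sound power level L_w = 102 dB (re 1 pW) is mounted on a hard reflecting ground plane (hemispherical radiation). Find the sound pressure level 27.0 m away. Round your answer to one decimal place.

The power spreads over a hemisphere of area 2π·r², so L_p = L_w − 10·log₁₀(2π·r²).
2π·r² = 4580 m², 10·log₁₀ of that is 36.609 dB.
L_p = 102 − 36.609 = 65.39 dB.

65.4 dB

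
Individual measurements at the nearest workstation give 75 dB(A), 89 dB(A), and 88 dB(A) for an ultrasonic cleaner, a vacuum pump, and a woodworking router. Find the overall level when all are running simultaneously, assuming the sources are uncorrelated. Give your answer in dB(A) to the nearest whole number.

For uncorrelated sources the intensities add, so convert each level to linear form, sum, and take 10·log₁₀ of the total.
Σ 10^(L/10) = 10^(75/10) + 10^(89/10) + 10^(88/10) = 1.457e+09.
L_total = 10·log₁₀(1.457e+09) = 91.63 dB(A).

92 dB(A)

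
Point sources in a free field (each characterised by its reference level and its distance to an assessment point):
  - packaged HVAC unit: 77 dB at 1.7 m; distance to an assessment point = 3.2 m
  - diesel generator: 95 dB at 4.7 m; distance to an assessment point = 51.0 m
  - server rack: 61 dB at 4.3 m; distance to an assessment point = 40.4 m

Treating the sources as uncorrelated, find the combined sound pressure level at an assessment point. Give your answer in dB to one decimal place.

First find each source's level at the receiver (point-source: −20·log₁₀(r/r_ref)), then combine on an intensity basis.
packaged HVAC unit: 77 − 20·log₁₀(3.2/1.7) = 77 − 5.49 = 71.51 dB.
diesel generator: 95 − 20·log₁₀(51.0/4.7) = 95 − 20.71 = 74.29 dB.
server rack: 61 − 20·log₁₀(40.4/4.3) = 61 − 19.46 = 41.54 dB.
Σ 10^(L/10) = 4.102e+07 → L_total = 10·log₁₀(4.102e+07) = 76.13 dB.

76.1 dB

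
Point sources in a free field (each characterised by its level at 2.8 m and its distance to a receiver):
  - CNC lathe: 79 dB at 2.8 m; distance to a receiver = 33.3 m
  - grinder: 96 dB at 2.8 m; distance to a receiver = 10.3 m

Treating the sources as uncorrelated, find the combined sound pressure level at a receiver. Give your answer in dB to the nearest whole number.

85 dB

Apply inverse-square spreading to bring every level to the receiver, then sum 10^(L/10).
CNC lathe: 79 − 20·log₁₀(33.3/2.8) = 79 − 21.51 = 57.49 dB.
grinder: 96 − 20·log₁₀(10.3/2.8) = 96 − 11.31 = 84.69 dB.
Σ 10^(L/10) = 2.948e+08 → L_total = 10·log₁₀(2.948e+08) = 84.69 dB.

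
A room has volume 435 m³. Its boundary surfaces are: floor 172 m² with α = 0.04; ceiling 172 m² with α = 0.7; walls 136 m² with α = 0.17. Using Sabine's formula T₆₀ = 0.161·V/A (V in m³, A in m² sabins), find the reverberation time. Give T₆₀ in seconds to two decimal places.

0.47 s

Total absorption A = 172·0.04 + 172·0.7 + 136·0.17 = 150.40 m² sabins.
T₆₀ = 0.161 × 435 / 150.40 = 0.466 s.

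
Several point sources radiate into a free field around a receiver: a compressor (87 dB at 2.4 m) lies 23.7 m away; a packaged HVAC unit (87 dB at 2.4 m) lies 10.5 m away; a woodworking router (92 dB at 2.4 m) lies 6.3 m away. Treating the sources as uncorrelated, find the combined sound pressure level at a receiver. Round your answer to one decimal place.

First find each source's level at the receiver (point-source: −20·log₁₀(r/r_ref)), then combine on an intensity basis.
compressor: 87 − 20·log₁₀(23.7/2.4) = 87 − 19.89 = 67.11 dB.
packaged HVAC unit: 87 − 20·log₁₀(10.5/2.4) = 87 − 12.82 = 74.18 dB.
woodworking router: 92 − 20·log₁₀(6.3/2.4) = 92 − 8.38 = 83.62 dB.
Σ 10^(L/10) = 2.613e+08 → L_total = 10·log₁₀(2.613e+08) = 84.17 dB.

84.2 dB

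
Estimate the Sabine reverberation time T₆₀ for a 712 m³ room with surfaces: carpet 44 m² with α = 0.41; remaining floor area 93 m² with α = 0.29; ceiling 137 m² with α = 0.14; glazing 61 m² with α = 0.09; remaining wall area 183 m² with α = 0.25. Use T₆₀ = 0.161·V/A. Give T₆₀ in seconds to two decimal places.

0.99 s

A = Σ Sᵢαᵢ = 44·0.41 + 93·0.29 + 137·0.14 + 61·0.09 + 183·0.25 = 115.43 m².
T₆₀ = 0.161 × 712 / 115.43 = 0.993 s.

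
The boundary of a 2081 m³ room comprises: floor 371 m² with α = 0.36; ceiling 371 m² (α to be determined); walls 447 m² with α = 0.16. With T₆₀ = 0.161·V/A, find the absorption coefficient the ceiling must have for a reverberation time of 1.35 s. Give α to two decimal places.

0.12

Required total absorption A = 0.161·2081/1.35 = 248.18 m².
Absorption from the other surfaces = 371·0.36 + 447·0.16 = 205.08 m², so the ceiling must supply 43.10 m² over 371 m².
α = 43.10/371 = 0.116.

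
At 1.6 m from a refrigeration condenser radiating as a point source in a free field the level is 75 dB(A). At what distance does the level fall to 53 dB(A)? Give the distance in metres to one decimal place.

The 22.0 dB drop corresponds to a distance ratio of 10^(22.0/20) for a point source.
r₂ = 1.6·10^((75−53)/20) = 1.6·10^(22.0/20) = 20.14 m.

20.1 m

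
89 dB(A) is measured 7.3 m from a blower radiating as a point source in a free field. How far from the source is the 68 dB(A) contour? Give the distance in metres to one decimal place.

81.9 m

Point-source spreading drops the level by 20·log₁₀(r₂/r₁); inverting, r₂/r₁ = 10^(ΔL/20).
r₂ = 7.3·10^((89−68)/20) = 7.3·10^(21.0/20) = 81.91 m.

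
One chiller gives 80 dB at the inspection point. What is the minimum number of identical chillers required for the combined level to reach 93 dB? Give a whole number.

The shortfall is 93 − 80 = 13.0 dB, and N units add 10·log₁₀ N, so need 10·log₁₀ N ≥ 13.0.
N ≥ 10^(13.0/10) = 19.953, so N = 20.

20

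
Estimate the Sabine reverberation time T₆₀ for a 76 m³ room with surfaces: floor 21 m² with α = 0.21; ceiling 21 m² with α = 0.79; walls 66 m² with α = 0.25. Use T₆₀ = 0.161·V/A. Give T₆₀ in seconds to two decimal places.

0.33 s

A = Σ Sᵢαᵢ = 21·0.21 + 21·0.79 + 66·0.25 = 37.50 m².
T₆₀ = 0.161 × 76 / 37.50 = 0.326 s.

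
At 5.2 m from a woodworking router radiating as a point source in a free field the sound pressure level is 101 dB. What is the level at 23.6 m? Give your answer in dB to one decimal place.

Point-source attenuation: ΔL = 20·log₁₀(r₂/r₁) = 20·log₁₀(23.6/5.2) = 13.138 dB.
L₂ = 101 − 20·log₁₀(23.6/5.2) = 101 − 13.138 = 87.86 dB.

87.9 dB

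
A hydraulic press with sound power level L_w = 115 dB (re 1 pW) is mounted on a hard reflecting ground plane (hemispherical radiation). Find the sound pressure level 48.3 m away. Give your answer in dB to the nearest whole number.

73 dB

Free-field hemispherical radiation: L_p = L_w − 10·log₁₀(2π·r²), r = 48.3 m.
2π·r² = 1.466e+04 m², 10·log₁₀ of that is 41.661 dB.
L_p = 115 − 41.661 = 73.34 dB.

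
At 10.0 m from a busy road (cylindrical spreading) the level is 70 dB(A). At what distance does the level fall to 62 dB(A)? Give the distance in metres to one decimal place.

The 8.0 dB drop corresponds to a distance ratio of 10^(8.0/10) for a line source.
r₂ = 10.0·10^((70−62)/10) = 10.0·10^(8.0/10) = 63.10 m.

63.1 m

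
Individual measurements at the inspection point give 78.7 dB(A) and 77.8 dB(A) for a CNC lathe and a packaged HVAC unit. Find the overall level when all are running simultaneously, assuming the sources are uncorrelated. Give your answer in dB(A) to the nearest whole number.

81 dB(A)

Incoherent sources combine by intensity addition: L_total = 10·log₁₀(Σ 10^(L_i/10)).
Σ 10^(L/10) = 10^(78.7/10) + 10^(77.8/10) = 1.344e+08.
L_total = 10·log₁₀(1.344e+08) = 81.28 dB(A).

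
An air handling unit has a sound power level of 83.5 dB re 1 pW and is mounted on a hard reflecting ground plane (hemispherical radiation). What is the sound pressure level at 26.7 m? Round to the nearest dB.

47 dB

Free-field hemispherical radiation: L_p = L_w − 10·log₁₀(2π·r²), r = 26.7 m.
2π·r² = 4479 m², 10·log₁₀ of that is 36.512 dB.
L_p = 83.5 − 36.512 = 46.99 dB.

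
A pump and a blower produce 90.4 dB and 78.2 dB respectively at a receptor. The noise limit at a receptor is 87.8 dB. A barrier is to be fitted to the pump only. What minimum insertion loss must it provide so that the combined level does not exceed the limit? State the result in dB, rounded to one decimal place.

3.1 dB

The untreated sources together contribute 10^(78.2/10) = 6.607e+07, i.e. 78.20 dB.
To meet 87.8 dB overall, the treated pump may contribute at most 10^(87.8/10) − 6.607e+07 = 5.365e+08, i.e. 87.30 dB.
Required insertion loss = 90.4 − 87.30 = 3.10 dB.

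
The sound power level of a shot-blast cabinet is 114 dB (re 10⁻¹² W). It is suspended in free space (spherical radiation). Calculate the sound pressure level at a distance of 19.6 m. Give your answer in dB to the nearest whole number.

77 dB

Free-field spherical radiation: L_p = L_w − 10·log₁₀(4π·r²), r = 19.6 m.
4π·r² = 4827 m², 10·log₁₀ of that is 36.837 dB.
L_p = 114 − 36.837 = 77.16 dB.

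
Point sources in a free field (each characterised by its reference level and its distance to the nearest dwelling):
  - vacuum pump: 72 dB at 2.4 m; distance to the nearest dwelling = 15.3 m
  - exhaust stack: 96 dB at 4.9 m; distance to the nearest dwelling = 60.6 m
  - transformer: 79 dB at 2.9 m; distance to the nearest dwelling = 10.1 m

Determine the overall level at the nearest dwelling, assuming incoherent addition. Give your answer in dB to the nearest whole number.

75 dB

Propagate each source to the receiver with L = L_ref − 20·log₁₀(r/r_ref), then add intensities.
vacuum pump: 72 − 20·log₁₀(15.3/2.4) = 72 − 16.09 = 55.91 dB.
exhaust stack: 96 − 20·log₁₀(60.6/4.9) = 96 − 21.85 = 74.15 dB.
transformer: 79 − 20·log₁₀(10.1/2.9) = 79 − 10.84 = 68.16 dB.
Σ 10^(L/10) = 3.297e+07 → L_total = 10·log₁₀(3.297e+07) = 75.18 dB.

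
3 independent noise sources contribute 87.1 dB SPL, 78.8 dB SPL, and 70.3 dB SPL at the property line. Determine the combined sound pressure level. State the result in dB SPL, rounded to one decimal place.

87.8 dB SPL

For uncorrelated sources the intensities add, so convert each level to linear form, sum, and take 10·log₁₀ of the total.
Σ 10^(L/10) = 10^(87.1/10) + 10^(78.8/10) + 10^(70.3/10) = 5.994e+08.
L_total = 10·log₁₀(5.994e+08) = 87.78 dB SPL.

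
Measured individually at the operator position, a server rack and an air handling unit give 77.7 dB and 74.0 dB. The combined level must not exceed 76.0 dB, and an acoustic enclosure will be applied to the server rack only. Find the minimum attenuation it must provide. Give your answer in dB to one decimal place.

Fixed contribution from the other source: Σ 10^(L/10) = 10^(74.0/10) = 2.512e+07 (74.00 dB).
To meet 76.0 dB overall, the treated server rack may contribute at most 10^(76.0/10) − 2.512e+07 = 1.469e+07, i.e. 71.67 dB.
Required insertion loss = 77.7 − 71.67 = 6.03 dB.

6.0 dB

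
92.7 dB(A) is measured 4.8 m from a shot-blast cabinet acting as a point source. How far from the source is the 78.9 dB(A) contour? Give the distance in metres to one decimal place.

Point-source spreading drops the level by 20·log₁₀(r₂/r₁); inverting, r₂/r₁ = 10^(ΔL/20).
r₂ = 4.8·10^((92.7−78.9)/20) = 4.8·10^(13.8/20) = 23.51 m.

23.5 m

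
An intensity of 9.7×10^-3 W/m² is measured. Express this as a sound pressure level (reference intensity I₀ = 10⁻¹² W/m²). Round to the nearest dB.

Dividing by I₀ shifts the exponent by 12: I/I₀ = 9.7×10^9.
L = 10·(0.9868 + 9) = 99.87 dB.

100 dB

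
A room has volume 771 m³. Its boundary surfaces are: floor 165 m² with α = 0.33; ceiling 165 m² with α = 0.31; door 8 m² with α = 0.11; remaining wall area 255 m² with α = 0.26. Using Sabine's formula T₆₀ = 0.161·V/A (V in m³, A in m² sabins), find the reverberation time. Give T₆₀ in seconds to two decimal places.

Summing Sᵢαᵢ: 165·0.33 + 165·0.31 + 8·0.11 + 255·0.26 = 172.78 m².
T₆₀ = 0.161 × 771 / 172.78 = 0.718 s.

0.72 s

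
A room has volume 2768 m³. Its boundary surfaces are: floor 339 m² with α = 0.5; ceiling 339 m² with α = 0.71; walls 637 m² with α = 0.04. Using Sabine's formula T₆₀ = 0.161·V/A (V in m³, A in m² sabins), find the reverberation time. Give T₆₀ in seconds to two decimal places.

Summing Sᵢαᵢ: 339·0.5 + 339·0.71 + 637·0.04 = 435.67 m².
T₆₀ = 0.161·V/A = 0.161·2768/435.67 = 1.023 s.

1.02 s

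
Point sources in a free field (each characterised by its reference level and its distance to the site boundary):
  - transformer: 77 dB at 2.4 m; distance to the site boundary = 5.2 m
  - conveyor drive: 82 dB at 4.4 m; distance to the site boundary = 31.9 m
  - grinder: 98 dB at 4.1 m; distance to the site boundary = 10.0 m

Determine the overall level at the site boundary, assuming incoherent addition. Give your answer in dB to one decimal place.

Propagate each source to the receiver with L = L_ref − 20·log₁₀(r/r_ref), then add intensities.
transformer: 77 − 20·log₁₀(5.2/2.4) = 77 − 6.72 = 70.28 dB.
conveyor drive: 82 − 20·log₁₀(31.9/4.4) = 82 − 17.21 = 64.79 dB.
grinder: 98 − 20·log₁₀(10.0/4.1) = 98 − 7.74 = 90.26 dB.
Σ 10^(L/10) = 1.074e+09 → L_total = 10·log₁₀(1.074e+09) = 90.31 dB.

90.3 dB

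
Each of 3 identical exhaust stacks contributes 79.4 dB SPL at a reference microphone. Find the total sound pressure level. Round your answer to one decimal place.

N identical incoherent sources raise the level by 10·log₁₀ N.
L_total = 79.4 + 10·log₁₀(3) = 79.4 + 4.771 = 84.17 dB SPL.

84.2 dB SPL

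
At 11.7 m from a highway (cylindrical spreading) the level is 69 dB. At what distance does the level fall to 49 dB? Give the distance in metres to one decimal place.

The 20.0 dB drop corresponds to a distance ratio of 10^(20.0/10) for a line source.
r₂ = 11.7·10^((69−49)/10) = 11.7·10^(20.0/10) = 1170.00 m.

1170.0 m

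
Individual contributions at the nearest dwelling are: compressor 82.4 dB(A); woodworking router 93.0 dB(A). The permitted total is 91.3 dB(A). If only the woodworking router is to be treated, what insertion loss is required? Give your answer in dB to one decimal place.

2.3 dB

The untreated sources together contribute 10^(82.4/10) = 1.738e+08, i.e. 82.40 dB(A).
The limit corresponds to 10^(91.3/10) = 1.349e+09; subtracting the fixed part leaves 1.175e+09 for the woodworking router, i.e. 90.70 dB(A).
So the woodworking router must be reduced from 93.0 to 90.70 dB(A): IL = 2.30 dB.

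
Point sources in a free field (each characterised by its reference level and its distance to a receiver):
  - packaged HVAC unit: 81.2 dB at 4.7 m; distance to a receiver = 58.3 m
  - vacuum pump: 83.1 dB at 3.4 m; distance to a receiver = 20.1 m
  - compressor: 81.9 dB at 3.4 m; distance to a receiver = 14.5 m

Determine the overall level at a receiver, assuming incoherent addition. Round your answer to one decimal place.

71.8 dB

Apply inverse-square spreading to bring every level to the receiver, then sum 10^(L/10).
packaged HVAC unit: 81.2 − 20·log₁₀(58.3/4.7) = 81.2 − 21.87 = 59.33 dB.
vacuum pump: 83.1 − 20·log₁₀(20.1/3.4) = 83.1 − 15.43 = 67.67 dB.
compressor: 81.9 − 20·log₁₀(14.5/3.4) = 81.9 − 12.60 = 69.30 dB.
Σ 10^(L/10) = 1.521e+07 → L_total = 10·log₁₀(1.521e+07) = 71.82 dB.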